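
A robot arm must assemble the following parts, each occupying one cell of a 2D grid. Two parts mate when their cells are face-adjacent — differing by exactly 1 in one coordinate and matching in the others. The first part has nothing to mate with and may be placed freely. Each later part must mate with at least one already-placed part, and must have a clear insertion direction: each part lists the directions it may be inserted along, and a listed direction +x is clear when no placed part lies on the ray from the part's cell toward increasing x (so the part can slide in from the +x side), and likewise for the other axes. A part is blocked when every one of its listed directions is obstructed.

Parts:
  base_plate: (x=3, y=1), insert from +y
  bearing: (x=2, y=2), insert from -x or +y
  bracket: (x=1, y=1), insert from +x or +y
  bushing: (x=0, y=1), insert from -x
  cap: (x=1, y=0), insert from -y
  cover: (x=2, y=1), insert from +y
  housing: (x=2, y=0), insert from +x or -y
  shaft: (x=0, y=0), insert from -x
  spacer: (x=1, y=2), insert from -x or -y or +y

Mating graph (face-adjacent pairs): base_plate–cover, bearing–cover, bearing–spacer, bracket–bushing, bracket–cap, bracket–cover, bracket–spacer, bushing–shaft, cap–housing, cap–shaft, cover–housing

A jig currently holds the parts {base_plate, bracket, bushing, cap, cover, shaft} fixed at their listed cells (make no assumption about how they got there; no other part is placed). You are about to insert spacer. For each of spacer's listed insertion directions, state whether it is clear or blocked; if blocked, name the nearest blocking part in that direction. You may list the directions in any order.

+y: clear; -x: clear; -y: blocked by bracket

-x: ray from spacer(1, 2) has no placed part ⇒ clear
-y: nearest on ray is bracket@(1, 1) ⇒ blocked
+y: ray from spacer(1, 2) has no placed part ⇒ clear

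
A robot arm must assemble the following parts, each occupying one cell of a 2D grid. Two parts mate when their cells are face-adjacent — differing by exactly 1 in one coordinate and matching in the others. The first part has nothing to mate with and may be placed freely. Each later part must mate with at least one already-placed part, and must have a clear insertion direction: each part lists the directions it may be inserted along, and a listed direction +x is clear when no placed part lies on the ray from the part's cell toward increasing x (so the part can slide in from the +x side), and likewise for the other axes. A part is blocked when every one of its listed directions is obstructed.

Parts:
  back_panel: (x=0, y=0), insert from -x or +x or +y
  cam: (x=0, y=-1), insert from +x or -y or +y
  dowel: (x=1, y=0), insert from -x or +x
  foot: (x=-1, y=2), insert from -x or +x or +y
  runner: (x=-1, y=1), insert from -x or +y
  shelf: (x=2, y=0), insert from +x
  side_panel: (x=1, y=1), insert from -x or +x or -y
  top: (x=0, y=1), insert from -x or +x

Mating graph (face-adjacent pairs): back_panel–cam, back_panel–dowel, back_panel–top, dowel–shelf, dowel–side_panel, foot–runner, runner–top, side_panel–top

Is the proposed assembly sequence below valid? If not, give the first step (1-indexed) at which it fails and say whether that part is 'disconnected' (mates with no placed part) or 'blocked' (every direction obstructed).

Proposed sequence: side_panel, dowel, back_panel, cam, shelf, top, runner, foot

Valid

1. side_panel@(1, 1) [-x clear] — {side_panel}
2. dowel@(1, 0) [-x clear] — {dowel, side_panel}
3. back_panel@(0, 0) [-x clear] — {back_panel, dowel, side_panel}
4. cam@(0, -1) [+x clear] — {back_panel, cam, dowel, side_panel}
5. shelf@(2, 0) [+x clear] — {back_panel, cam, dowel, shelf, side_panel}
6. top@(0, 1) [-x clear] — {back_panel, cam, dowel, shelf, side_panel, top}
7. runner@(-1, 1) [-x clear] — {back_panel, cam, dowel, runner, shelf, side_panel, top}
8. foot@(-1, 2) [-x clear] — {back_panel, cam, dowel, foot, runner, shelf, side_panel, top}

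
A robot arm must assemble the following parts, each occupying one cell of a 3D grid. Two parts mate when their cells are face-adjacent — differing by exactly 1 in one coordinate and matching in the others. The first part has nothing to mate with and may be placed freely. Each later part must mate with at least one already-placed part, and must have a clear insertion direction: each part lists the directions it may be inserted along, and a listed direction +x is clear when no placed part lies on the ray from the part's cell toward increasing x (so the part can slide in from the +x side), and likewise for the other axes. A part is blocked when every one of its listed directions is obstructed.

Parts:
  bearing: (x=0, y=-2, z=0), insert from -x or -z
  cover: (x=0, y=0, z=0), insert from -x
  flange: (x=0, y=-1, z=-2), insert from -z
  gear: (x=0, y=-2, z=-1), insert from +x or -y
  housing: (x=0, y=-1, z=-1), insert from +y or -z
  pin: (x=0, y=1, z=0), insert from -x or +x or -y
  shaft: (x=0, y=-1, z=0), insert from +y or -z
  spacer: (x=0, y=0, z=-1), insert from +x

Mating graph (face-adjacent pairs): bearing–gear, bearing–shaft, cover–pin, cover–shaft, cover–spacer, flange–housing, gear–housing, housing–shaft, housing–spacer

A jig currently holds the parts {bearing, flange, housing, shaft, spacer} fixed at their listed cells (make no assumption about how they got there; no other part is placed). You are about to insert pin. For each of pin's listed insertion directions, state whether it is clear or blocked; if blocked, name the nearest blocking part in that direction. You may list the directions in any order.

+x: clear; -x: clear; -y: blocked by shaft

-x: ray from pin(0, 1, 0) has no placed part ⇒ clear
+x: ray from pin(0, 1, 0) has no placed part ⇒ clear
-y: nearest on ray is shaft@(0, -1, 0) ⇒ blocked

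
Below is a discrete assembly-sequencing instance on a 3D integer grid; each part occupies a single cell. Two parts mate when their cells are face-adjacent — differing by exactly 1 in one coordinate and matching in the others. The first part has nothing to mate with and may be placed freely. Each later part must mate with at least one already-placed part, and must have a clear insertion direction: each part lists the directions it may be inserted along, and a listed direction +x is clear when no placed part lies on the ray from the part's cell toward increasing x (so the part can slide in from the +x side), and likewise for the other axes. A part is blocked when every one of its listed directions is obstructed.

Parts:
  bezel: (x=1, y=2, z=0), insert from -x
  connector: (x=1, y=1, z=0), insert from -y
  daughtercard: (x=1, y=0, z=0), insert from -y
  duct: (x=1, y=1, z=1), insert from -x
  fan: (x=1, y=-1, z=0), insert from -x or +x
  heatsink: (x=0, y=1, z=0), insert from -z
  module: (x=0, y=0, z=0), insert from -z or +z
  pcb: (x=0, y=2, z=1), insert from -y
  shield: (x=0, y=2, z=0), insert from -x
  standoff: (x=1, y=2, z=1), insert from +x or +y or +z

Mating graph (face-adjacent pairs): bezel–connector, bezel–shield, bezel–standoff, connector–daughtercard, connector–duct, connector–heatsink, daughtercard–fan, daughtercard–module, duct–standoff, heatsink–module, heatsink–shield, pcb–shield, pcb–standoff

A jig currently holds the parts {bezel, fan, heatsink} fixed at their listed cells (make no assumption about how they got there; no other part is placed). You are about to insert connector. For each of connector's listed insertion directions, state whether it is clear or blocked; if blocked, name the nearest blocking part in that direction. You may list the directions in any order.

-y: blocked by fan

-y: nearest on ray is fan@(1, -1, 0) ⇒ blocked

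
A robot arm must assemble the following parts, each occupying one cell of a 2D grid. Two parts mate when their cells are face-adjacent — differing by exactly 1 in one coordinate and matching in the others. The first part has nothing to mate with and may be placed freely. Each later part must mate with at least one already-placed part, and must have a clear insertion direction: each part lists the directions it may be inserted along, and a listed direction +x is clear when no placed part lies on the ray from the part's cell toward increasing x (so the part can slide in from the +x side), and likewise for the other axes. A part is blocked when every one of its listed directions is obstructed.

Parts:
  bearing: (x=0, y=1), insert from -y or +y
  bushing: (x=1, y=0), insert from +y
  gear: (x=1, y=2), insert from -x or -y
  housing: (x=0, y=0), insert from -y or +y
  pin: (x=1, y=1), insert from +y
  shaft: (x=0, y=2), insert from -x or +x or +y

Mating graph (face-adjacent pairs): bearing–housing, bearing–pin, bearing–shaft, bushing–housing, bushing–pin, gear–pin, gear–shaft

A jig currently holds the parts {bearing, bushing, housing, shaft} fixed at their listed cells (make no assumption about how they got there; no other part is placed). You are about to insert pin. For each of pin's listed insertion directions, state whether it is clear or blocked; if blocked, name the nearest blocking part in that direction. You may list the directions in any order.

+y: clear

+y: ray from pin(1, 1) has no placed part ⇒ clear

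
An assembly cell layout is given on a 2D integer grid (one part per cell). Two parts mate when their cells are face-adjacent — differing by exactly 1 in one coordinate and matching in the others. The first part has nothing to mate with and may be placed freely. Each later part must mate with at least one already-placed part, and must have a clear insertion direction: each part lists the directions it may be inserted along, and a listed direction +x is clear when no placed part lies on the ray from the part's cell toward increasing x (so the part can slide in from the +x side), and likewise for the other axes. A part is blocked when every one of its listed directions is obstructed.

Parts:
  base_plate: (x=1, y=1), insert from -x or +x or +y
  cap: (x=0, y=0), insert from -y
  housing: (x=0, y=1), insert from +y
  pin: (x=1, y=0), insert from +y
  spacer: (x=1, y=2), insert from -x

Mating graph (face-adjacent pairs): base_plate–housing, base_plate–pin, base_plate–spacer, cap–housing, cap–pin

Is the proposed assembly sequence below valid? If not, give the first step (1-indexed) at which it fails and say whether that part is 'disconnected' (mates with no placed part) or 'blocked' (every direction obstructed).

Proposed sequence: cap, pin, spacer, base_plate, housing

1. cap@(0, 0) [-y clear] — {cap}
2. pin@(1, 0) [+y clear] — {cap, pin}
3. spacer@(1, 2) — no placed neighbour ⇒ disconnected

Invalid at step 3 (disconnected)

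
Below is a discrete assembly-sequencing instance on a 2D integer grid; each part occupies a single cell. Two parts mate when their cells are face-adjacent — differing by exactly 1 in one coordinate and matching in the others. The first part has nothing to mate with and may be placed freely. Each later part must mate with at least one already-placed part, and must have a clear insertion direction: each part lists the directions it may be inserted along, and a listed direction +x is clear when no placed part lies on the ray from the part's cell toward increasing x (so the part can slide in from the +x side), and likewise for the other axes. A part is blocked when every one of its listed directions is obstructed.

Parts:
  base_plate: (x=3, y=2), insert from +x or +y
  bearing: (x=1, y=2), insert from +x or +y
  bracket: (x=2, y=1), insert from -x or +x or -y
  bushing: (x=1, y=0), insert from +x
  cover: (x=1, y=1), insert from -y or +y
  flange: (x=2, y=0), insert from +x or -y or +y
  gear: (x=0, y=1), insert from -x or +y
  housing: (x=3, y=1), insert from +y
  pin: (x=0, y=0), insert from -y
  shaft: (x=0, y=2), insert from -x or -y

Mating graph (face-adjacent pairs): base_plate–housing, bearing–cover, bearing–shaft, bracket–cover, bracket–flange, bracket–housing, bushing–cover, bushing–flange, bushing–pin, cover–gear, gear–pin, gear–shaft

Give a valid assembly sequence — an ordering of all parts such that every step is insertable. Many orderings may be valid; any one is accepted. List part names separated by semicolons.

1. pin@(0, 0) [-y clear] — {pin}
2. gear@(0, 1) [-x clear] — {gear, pin}
3. shaft@(0, 2) [-x clear] — {gear, pin, shaft}
4. bearing@(1, 2) [+x clear] — {bearing, gear, pin, shaft}
5. cover@(1, 1) [-y clear] — {bearing, cover, gear, pin, shaft}
6. bracket@(2, 1) [+x clear] — {bearing, bracket, cover, gear, pin, shaft}
7. housing@(3, 1) [+y clear] — {bearing, bracket, cover, gear, housing, pin, shaft}
8. base_plate@(3, 2) [+x clear] — {base_plate, bearing, bracket, cover, gear, housing, pin, shaft}
9. bushing@(1, 0) [+x clear] — {base_plate, bearing, bracket, bushing, cover, gear, housing, pin, shaft}
10. flange@(2, 0) [+x clear] — {base_plate, bearing, bracket, bushing, cover, flange, gear, housing, pin, shaft}

pin; gear; shaft; bearing; cover; bracket; housing; base_plate; bushing; flange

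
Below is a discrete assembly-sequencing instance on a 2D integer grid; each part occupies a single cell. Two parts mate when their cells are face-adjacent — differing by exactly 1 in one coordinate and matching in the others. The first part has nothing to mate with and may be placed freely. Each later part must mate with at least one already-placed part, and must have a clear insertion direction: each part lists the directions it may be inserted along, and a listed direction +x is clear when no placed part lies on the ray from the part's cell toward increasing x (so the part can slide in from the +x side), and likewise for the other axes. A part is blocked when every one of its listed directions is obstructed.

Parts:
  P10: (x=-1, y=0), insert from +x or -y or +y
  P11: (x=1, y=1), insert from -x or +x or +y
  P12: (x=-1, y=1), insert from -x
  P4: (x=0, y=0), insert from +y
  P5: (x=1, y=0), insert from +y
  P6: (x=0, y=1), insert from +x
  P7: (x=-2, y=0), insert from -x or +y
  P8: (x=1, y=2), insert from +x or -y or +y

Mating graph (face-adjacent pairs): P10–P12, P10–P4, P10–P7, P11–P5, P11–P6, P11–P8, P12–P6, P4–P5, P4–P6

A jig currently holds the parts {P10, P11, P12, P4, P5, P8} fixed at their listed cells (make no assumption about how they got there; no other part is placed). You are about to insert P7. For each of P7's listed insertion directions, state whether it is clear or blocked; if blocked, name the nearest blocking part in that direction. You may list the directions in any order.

-x: ray from P7(-2, 0) has no placed part ⇒ clear
+y: ray from P7(-2, 0) has no placed part ⇒ clear

+y: clear; -x: clear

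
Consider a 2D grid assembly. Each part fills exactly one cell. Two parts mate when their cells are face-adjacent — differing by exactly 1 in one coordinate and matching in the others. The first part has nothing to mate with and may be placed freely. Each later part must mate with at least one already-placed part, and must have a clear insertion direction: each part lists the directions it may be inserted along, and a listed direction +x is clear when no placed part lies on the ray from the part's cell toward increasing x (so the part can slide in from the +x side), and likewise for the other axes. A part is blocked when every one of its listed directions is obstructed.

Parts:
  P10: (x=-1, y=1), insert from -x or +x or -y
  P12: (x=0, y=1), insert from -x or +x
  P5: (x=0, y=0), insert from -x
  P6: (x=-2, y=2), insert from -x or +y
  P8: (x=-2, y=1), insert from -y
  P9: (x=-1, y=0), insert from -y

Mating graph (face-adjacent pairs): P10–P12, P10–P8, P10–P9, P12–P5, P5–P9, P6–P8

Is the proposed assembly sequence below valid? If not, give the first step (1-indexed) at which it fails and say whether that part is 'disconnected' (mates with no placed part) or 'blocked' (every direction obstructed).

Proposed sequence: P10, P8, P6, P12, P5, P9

1. P10@(-1, 1) [-x clear] — {P10}
2. P8@(-2, 1) [-y clear] — {P10, P8}
3. P6@(-2, 2) [-x clear] — {P10, P6, P8}
4. P12@(0, 1) [+x clear] — {P10, P12, P6, P8}
5. P5@(0, 0) [-x clear] — {P10, P12, P5, P6, P8}
6. P9@(-1, 0) [-y clear] — {P10, P12, P5, P6, P8, P9}

Valid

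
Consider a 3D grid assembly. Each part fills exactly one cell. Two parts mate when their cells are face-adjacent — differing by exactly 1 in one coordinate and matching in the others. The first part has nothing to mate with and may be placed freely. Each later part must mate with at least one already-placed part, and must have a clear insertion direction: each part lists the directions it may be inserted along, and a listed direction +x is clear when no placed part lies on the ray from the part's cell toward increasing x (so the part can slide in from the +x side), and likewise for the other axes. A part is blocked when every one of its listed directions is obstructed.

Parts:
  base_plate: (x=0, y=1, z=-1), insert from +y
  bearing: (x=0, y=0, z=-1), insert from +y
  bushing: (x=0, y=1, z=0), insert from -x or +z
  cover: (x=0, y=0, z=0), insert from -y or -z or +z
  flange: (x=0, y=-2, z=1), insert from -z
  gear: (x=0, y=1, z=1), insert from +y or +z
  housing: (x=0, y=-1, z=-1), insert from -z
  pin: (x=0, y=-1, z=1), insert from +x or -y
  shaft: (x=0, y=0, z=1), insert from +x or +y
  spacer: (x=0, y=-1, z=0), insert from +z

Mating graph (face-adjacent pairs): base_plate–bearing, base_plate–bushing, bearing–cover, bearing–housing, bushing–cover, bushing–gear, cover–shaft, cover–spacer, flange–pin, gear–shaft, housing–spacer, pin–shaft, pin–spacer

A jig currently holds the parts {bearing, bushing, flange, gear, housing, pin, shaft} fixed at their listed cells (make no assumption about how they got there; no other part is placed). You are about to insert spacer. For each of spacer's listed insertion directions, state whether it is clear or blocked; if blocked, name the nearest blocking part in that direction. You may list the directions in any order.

+z: nearest on ray is pin@(0, -1, 1) ⇒ blocked

+z: blocked by pin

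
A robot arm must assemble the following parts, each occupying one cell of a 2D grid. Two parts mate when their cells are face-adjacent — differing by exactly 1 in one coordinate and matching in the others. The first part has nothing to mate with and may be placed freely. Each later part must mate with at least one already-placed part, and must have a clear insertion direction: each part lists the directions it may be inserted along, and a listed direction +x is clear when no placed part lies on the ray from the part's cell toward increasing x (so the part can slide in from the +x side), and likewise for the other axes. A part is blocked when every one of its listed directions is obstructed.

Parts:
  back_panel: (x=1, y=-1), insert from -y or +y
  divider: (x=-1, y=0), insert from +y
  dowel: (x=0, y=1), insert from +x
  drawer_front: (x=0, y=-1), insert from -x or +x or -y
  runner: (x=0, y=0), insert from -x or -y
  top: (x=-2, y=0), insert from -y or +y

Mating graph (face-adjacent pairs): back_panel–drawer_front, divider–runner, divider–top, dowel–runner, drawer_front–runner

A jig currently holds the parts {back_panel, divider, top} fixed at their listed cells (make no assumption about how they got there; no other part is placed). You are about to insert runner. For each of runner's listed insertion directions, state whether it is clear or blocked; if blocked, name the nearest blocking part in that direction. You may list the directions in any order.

-x: blocked by divider; -y: clear

-x: nearest on ray is divider@(-1, 0) ⇒ blocked
-y: ray from runner(0, 0) has no placed part ⇒ clear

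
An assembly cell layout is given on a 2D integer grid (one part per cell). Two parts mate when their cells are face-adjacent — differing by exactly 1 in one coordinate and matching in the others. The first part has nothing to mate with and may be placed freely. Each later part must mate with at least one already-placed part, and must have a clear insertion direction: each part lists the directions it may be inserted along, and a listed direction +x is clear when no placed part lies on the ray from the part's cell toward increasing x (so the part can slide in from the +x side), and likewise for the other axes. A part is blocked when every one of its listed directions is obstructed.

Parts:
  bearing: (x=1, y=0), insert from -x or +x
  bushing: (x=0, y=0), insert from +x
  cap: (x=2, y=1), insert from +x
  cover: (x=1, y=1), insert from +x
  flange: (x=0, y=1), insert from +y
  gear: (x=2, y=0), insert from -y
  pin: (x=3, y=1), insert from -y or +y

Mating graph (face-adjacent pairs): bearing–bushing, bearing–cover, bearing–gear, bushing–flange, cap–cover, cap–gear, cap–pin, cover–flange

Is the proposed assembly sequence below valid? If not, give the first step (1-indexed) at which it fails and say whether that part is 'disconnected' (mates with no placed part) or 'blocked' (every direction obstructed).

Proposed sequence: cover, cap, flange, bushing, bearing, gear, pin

1. cover@(1, 1) [+x clear] — {cover}
2. cap@(2, 1) [+x clear] — {cap, cover}
3. flange@(0, 1) [+y clear] — {cap, cover, flange}
4. bushing@(0, 0) [+x clear] — {bushing, cap, cover, flange}
5. bearing@(1, 0) [+x clear] — {bearing, bushing, cap, cover, flange}
6. gear@(2, 0) [-y clear] — {bearing, bushing, cap, cover, flange, gear}
7. pin@(3, 1) [-y clear] — {bearing, bushing, cap, cover, flange, gear, pin}

Valid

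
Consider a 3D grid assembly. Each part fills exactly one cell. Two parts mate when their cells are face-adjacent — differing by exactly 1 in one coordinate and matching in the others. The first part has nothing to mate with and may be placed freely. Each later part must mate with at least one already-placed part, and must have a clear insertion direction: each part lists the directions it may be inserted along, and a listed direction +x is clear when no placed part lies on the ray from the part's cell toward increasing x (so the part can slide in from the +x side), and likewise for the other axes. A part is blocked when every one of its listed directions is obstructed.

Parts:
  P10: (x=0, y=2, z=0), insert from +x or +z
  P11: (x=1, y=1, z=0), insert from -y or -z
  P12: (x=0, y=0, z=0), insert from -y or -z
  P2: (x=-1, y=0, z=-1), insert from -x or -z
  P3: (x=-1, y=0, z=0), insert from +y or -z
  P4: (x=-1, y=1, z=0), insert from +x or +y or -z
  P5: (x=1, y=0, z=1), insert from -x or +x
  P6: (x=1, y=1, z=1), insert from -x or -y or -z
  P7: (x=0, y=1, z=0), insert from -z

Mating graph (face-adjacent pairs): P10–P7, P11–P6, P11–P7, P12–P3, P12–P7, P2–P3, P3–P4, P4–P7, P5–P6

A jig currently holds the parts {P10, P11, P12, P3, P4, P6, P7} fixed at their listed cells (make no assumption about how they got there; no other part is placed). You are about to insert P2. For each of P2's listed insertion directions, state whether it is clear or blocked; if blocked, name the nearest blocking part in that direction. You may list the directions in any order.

-x: clear; -z: clear

-x: ray from P2(-1, 0, -1) has no placed part ⇒ clear
-z: ray from P2(-1, 0, -1) has no placed part ⇒ clear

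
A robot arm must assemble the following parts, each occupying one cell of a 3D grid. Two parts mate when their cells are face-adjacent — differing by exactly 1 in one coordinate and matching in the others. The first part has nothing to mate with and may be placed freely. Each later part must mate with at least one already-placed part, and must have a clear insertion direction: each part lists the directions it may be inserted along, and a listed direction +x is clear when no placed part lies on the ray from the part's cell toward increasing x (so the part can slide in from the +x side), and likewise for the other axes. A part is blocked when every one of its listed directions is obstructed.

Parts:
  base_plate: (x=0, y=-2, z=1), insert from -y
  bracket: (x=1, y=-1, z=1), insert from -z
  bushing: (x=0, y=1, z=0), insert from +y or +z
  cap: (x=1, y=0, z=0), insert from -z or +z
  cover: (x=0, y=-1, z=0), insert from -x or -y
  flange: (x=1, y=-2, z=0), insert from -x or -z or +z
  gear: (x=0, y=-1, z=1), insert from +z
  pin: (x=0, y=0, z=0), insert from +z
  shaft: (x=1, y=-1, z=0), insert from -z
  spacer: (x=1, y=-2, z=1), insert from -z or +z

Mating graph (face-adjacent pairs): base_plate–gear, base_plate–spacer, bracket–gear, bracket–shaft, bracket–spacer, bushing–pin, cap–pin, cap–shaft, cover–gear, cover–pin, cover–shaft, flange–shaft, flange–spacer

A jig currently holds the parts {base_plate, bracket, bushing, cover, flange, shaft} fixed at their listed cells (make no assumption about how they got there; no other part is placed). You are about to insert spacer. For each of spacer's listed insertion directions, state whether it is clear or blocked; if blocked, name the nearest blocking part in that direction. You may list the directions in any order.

-z: nearest on ray is flange@(1, -2, 0) ⇒ blocked
+z: ray from spacer(1, -2, 1) has no placed part ⇒ clear

+z: clear; -z: blocked by flange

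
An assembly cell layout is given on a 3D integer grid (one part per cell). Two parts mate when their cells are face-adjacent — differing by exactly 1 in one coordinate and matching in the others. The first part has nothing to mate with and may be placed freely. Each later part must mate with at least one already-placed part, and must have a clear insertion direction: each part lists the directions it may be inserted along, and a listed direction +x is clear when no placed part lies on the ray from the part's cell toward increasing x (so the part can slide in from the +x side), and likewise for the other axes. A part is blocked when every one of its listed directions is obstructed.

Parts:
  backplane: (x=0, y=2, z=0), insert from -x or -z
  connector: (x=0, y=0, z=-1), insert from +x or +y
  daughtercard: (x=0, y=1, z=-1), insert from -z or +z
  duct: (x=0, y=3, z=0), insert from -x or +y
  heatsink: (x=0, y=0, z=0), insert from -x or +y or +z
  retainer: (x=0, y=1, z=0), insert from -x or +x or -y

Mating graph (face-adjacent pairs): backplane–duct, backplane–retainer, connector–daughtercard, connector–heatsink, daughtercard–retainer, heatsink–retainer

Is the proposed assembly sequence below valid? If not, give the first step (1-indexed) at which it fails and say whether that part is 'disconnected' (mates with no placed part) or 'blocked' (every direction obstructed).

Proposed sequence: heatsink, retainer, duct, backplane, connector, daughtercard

Invalid at step 3 (disconnected)

1. heatsink@(0, 0, 0) [-x clear] — {heatsink}
2. retainer@(0, 1, 0) [-x clear] — {heatsink, retainer}
3. duct@(0, 3, 0) — no placed neighbour ⇒ disconnected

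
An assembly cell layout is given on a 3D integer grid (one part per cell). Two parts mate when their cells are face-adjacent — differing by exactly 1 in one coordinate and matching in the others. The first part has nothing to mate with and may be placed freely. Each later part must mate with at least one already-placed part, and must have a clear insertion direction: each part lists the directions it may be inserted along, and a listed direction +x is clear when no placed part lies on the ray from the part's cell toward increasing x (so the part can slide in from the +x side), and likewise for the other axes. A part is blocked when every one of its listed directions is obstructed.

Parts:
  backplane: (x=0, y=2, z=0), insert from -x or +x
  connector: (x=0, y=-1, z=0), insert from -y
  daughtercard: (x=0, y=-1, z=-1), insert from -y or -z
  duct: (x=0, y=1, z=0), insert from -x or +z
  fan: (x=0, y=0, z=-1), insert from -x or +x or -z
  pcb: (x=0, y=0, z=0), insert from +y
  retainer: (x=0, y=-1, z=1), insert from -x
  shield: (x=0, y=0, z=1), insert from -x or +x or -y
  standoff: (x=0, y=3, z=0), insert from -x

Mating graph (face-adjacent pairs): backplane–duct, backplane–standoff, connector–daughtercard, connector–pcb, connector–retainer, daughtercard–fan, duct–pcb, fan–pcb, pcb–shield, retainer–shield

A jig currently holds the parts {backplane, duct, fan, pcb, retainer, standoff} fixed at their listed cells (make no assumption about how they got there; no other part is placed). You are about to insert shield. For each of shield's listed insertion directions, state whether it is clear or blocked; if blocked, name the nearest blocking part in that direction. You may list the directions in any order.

-x: ray from shield(0, 0, 1) has no placed part ⇒ clear
+x: ray from shield(0, 0, 1) has no placed part ⇒ clear
-y: nearest on ray is retainer@(0, -1, 1) ⇒ blocked

+x: clear; -x: clear; -y: blocked by retainer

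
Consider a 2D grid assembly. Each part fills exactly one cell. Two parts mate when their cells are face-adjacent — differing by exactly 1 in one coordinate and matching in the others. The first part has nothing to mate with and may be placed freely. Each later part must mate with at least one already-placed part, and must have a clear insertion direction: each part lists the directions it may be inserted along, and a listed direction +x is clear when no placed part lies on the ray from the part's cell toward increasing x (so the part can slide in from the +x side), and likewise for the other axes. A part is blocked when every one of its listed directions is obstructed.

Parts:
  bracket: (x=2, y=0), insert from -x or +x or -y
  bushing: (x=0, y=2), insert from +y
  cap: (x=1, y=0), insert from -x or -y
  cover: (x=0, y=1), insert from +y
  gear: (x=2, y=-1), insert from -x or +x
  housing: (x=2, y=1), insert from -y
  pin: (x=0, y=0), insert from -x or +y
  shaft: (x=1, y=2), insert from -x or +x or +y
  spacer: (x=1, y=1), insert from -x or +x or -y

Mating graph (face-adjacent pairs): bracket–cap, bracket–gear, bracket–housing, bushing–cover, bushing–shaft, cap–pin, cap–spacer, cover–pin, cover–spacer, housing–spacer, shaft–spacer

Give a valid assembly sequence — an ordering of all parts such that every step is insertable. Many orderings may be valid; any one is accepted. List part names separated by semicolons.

cap; pin; cover; spacer; shaft; housing; bracket; gear; bushing

1. cap@(1, 0) [-x clear] — {cap}
2. pin@(0, 0) [-x clear] — {cap, pin}
3. cover@(0, 1) [+y clear] — {cap, cover, pin}
4. spacer@(1, 1) [+x clear] — {cap, cover, pin, spacer}
5. shaft@(1, 2) [-x clear] — {cap, cover, pin, shaft, spacer}
6. housing@(2, 1) [-y clear] — {cap, cover, housing, pin, shaft, spacer}
7. bracket@(2, 0) [+x clear] — {bracket, cap, cover, housing, pin, shaft, spacer}
8. gear@(2, -1) [-x clear] — {bracket, cap, cover, gear, housing, pin, shaft, spacer}
9. bushing@(0, 2) [+y clear] — {bracket, bushing, cap, cover, gear, housing, pin, shaft, spacer}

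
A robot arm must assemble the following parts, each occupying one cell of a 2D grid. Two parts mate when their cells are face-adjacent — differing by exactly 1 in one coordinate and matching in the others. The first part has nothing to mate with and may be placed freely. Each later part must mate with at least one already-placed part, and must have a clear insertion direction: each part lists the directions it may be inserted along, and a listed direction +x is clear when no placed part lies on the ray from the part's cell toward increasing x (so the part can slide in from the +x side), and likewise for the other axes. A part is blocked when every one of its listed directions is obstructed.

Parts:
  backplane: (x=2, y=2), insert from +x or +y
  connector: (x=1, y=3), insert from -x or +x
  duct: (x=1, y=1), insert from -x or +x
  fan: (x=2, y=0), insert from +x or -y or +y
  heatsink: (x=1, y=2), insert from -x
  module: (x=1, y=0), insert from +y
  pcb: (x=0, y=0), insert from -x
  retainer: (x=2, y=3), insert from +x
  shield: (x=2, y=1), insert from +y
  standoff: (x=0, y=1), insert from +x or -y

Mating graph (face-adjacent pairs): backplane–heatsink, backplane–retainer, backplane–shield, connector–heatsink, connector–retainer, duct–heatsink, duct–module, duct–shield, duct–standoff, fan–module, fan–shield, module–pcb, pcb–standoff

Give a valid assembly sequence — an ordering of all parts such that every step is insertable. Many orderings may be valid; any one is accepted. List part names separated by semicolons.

1. shield@(2, 1) [+y clear] — {shield}
2. backplane@(2, 2) [+x clear] — {backplane, shield}
3. retainer@(2, 3) [+x clear] — {backplane, retainer, shield}
4. fan@(2, 0) [+x clear] — {backplane, fan, retainer, shield}
5. module@(1, 0) [+y clear] — {backplane, fan, module, retainer, shield}
6. connector@(1, 3) [-x clear] — {backplane, connector, fan, module, retainer, shield}
7. heatsink@(1, 2) [-x clear] — {backplane, connector, fan, heatsink, module, retainer, shield}
8. duct@(1, 1) [-x clear] — {backplane, connector, duct, fan, heatsink, module, retainer, shield}
9. standoff@(0, 1) [-y clear] — {backplane, connector, duct, fan, heatsink, module, retainer, shield, standoff}
10. pcb@(0, 0) [-x clear] — {backplane, connector, duct, fan, heatsink, module, pcb, retainer, shield, standoff}

shield; backplane; retainer; fan; module; connector; heatsink; duct; standoff; pcb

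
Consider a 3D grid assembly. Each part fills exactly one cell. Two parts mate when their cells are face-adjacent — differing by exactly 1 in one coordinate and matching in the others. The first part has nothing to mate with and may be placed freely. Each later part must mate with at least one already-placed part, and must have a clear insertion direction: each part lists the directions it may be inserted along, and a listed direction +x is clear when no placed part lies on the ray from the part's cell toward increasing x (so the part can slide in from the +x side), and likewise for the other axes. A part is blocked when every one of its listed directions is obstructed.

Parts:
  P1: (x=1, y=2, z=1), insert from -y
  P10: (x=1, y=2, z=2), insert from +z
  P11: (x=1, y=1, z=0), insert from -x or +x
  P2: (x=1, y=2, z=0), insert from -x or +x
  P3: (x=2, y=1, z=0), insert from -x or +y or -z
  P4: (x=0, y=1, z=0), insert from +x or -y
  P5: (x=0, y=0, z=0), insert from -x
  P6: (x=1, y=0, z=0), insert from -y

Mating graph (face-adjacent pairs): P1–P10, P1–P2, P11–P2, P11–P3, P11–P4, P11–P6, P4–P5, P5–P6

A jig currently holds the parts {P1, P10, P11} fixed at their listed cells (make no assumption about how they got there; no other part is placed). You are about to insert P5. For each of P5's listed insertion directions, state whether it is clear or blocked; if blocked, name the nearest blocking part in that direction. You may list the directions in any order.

-x: ray from P5(0, 0, 0) has no placed part ⇒ clear

-x: clear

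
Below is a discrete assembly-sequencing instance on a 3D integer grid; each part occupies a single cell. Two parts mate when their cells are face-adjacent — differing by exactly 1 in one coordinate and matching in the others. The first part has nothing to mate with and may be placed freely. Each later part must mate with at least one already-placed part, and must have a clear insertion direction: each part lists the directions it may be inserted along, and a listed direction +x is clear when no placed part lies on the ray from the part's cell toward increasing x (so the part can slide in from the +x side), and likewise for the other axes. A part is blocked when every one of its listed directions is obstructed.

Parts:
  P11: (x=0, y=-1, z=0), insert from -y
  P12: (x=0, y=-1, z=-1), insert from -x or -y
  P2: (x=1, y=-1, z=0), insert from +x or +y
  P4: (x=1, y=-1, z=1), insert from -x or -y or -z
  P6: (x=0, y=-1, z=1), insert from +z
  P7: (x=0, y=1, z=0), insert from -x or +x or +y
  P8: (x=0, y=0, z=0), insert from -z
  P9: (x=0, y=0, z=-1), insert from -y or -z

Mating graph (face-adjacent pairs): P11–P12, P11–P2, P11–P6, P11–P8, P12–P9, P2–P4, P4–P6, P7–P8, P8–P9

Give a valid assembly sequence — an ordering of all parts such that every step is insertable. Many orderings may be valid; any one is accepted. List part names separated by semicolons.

1. P11@(0, -1, 0) [-y clear] — {P11}
2. P6@(0, -1, 1) [+z clear] — {P11, P6}
3. P8@(0, 0, 0) [-z clear] — {P11, P6, P8}
4. P2@(1, -1, 0) [+x clear] — {P11, P2, P6, P8}
5. P9@(0, 0, -1) [-y clear] — {P11, P2, P6, P8, P9}
6. P12@(0, -1, -1) [-x clear] — {P11, P12, P2, P6, P8, P9}
7. P4@(1, -1, 1) [-y clear] — {P11, P12, P2, P4, P6, P8, P9}
8. P7@(0, 1, 0) [-x clear] — {P11, P12, P2, P4, P6, P7, P8, P9}

P11; P6; P8; P2; P9; P12; P4; P7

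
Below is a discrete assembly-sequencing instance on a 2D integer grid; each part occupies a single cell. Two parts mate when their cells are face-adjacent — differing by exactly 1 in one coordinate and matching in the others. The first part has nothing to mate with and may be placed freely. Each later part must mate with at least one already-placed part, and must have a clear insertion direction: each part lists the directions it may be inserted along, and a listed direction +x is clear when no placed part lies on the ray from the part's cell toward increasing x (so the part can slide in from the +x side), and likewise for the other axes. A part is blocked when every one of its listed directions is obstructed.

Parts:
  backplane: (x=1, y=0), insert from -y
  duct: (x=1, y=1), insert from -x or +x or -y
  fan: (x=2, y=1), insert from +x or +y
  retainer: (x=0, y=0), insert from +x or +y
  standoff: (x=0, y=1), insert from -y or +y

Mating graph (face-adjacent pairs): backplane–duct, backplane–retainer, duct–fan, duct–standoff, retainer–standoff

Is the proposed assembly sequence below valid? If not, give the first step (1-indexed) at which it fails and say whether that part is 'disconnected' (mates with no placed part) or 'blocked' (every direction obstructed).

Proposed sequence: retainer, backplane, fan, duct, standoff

1. retainer@(0, 0) [+x clear] — {retainer}
2. backplane@(1, 0) [-y clear] — {backplane, retainer}
3. fan@(2, 1) — no placed neighbour ⇒ disconnected

Invalid at step 3 (disconnected)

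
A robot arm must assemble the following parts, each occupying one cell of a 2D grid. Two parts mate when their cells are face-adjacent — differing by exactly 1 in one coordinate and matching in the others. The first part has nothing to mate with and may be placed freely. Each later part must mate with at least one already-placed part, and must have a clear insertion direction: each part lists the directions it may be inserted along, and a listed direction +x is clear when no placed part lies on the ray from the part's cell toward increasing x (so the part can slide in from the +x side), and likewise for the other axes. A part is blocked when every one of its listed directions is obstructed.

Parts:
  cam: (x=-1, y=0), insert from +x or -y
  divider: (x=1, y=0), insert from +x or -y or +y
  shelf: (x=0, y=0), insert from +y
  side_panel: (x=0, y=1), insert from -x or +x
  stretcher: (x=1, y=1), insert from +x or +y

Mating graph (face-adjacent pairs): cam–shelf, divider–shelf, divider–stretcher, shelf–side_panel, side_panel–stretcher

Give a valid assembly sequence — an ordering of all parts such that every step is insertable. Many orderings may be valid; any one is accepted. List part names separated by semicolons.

1. stretcher@(1, 1) [+x clear] — {stretcher}
2. divider@(1, 0) [+x clear] — {divider, stretcher}
3. shelf@(0, 0) [+y clear] — {divider, shelf, stretcher}
4. cam@(-1, 0) [-y clear] — {cam, divider, shelf, stretcher}
5. side_panel@(0, 1) [-x clear] — {cam, divider, shelf, side_panel, stretcher}

stretcher; divider; shelf; cam; side_panel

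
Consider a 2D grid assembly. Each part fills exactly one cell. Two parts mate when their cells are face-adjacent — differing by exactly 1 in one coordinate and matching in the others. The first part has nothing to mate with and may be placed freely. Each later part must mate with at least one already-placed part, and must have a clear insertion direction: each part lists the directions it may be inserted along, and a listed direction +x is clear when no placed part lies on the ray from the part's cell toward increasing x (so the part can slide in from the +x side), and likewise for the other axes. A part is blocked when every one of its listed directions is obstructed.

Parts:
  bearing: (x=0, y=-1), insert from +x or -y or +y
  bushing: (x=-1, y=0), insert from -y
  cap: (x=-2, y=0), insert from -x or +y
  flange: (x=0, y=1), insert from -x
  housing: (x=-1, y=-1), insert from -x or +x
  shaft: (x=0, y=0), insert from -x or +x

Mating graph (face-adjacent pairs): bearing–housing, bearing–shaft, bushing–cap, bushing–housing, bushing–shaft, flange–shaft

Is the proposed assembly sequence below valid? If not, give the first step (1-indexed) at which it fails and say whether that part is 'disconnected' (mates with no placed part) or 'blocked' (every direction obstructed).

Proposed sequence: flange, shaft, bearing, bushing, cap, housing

Valid

1. flange@(0, 1) [-x clear] — {flange}
2. shaft@(0, 0) [-x clear] — {flange, shaft}
3. bearing@(0, -1) [+x clear] — {bearing, flange, shaft}
4. bushing@(-1, 0) [-y clear] — {bearing, bushing, flange, shaft}
5. cap@(-2, 0) [-x clear] — {bearing, bushing, cap, flange, shaft}
6. housing@(-1, -1) [-x clear] — {bearing, bushing, cap, flange, housing, shaft}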